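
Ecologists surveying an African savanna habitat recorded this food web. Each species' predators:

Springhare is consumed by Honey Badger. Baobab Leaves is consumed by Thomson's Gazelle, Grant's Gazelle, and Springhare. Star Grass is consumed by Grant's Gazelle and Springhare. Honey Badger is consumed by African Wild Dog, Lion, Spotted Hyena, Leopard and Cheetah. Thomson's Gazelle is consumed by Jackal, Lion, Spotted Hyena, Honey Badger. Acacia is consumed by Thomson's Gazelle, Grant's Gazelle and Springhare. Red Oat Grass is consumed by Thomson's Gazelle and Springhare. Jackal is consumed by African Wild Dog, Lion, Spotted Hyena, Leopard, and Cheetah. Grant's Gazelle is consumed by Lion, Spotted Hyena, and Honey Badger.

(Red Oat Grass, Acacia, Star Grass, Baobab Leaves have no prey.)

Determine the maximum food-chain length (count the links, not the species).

3 links

One longest chain: Red Oat Grass → Thomson's Gazelle → Honey Badger → Spotted Hyena.
It has 4 species and 3 links.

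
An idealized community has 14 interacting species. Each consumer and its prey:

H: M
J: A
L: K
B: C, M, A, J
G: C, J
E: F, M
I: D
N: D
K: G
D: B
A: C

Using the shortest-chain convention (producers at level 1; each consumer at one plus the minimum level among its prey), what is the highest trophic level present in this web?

4

Producers (level 1): F, C, M.
Following each consumer down to its lowest-level prey: C → G → K → L (levels 1 through 4).
All prey of L (K 3) are at level 3 or above, so L is at level 1 + 3 = 4.
Every consumer has at least one prey at level 3 or below, so none exceeds level 4.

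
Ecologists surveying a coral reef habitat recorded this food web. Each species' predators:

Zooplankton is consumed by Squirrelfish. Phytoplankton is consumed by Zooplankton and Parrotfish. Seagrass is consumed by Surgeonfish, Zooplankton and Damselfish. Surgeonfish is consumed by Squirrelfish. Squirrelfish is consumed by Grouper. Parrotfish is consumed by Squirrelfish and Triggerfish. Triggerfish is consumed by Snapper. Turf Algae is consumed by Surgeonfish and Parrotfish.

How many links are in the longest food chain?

3 links

One longest chain: Seagrass → Zooplankton → Squirrelfish → Grouper.
It has 4 species and 3 links.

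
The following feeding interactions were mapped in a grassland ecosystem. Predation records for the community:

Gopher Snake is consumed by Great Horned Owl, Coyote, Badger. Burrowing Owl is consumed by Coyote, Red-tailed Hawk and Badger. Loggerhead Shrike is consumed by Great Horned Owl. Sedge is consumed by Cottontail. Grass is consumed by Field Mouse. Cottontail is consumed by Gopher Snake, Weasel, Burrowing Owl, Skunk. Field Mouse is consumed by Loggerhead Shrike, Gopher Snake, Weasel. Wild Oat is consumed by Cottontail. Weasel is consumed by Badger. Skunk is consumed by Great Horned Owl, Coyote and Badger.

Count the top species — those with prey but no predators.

Top species (has prey, but nothing eats it): Badger, Coyote, Great Horned Owl, Red-tailed Hawk.
Count: 4.

4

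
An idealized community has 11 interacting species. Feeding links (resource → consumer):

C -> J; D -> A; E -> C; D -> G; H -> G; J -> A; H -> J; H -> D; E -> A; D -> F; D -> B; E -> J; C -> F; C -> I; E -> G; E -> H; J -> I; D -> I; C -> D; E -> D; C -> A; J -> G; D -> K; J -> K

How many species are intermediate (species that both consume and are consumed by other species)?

4

Intermediate species (has both prey and predators): C, H, J, D.
Count: 4.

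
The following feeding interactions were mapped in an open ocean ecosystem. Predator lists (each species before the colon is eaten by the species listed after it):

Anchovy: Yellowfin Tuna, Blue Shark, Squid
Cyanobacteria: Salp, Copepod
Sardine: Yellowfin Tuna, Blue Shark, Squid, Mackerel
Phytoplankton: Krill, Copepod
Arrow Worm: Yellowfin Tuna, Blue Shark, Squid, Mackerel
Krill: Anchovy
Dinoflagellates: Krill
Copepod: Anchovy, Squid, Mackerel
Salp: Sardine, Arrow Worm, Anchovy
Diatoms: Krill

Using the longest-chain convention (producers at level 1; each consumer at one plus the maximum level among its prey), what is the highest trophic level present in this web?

4

Producers (level 1): Dinoflagellates, Diatoms, Phytoplankton, Cyanobacteria.
Cyanobacteria → Salp → Arrow Worm → Blue Shark gives Blue Shark level 4.
No species has a prey at level 4, so no species reaches level 5.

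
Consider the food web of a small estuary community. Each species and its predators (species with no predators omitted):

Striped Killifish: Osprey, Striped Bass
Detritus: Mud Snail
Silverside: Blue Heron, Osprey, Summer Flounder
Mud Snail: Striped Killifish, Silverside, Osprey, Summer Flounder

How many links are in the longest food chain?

3 links

One longest chain: Detritus → Mud Snail → Silverside → Blue Heron.
It has 4 species and 3 links.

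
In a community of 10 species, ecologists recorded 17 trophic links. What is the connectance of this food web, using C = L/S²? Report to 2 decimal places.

The web has S = 10 species and L = 17 feeding links.
C = L / S² = 17 / 100 = 0.1700 ≈ 0.17.

C = 0.17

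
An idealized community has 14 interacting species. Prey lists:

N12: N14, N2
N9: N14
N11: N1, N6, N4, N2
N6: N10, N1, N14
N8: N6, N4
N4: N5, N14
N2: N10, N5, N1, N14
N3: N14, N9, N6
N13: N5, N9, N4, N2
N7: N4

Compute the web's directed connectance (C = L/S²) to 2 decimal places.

The web has S = 14 species and L = 26 feeding links.
C = L / S² = 26 / 196 = 0.1327 ≈ 0.13.

C = 0.13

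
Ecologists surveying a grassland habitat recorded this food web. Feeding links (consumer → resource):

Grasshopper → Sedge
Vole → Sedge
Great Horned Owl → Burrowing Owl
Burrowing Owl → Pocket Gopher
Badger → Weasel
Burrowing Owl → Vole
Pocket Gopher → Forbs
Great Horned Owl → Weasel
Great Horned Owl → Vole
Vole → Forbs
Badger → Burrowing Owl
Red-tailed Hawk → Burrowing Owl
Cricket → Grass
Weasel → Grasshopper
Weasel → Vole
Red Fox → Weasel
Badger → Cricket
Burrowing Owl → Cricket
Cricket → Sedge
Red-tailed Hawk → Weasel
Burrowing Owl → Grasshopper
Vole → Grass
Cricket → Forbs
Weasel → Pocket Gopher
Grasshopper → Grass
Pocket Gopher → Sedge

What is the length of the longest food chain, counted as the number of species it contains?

One longest chain: Sedge → Vole → Burrowing Owl → Badger.
It has 4 species and 3 links.

4 species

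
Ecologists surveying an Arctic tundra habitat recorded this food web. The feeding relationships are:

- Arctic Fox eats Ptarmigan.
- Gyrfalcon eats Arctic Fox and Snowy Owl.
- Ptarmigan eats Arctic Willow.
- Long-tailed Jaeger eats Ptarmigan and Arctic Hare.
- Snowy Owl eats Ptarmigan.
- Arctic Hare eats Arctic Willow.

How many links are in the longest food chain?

3 links

One longest chain: Arctic Willow → Ptarmigan → Snowy Owl → Gyrfalcon.
It has 4 species and 3 links.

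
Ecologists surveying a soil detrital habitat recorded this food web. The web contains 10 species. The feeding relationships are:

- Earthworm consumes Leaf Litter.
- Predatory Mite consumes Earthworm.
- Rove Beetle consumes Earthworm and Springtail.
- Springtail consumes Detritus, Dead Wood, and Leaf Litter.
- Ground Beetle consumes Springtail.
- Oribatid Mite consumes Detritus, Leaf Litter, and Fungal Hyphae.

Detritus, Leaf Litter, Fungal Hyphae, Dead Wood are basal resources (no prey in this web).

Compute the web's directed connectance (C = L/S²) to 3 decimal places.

The web has S = 10 species and L = 11 feeding links.
C = L / S² = 11 / 100 = 0.1100 ≈ 0.110.

C = 0.110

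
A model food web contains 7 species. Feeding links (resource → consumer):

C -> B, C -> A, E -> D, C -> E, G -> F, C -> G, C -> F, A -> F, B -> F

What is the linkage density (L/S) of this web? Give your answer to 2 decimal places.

L/S = 1.29

There are L = 9 links among S = 7 species.
L/S = 9/7 = 1.2857 ≈ 1.29.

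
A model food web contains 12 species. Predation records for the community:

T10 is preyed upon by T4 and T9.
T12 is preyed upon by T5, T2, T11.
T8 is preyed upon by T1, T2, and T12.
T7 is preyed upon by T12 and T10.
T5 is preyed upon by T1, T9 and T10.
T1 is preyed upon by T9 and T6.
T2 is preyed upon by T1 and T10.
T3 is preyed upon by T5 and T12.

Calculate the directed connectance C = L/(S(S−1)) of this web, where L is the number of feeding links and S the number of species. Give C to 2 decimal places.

C = 0.14

The web has S = 12 species and L = 19 feeding links.
C = L / (S(S−1)) = 19 / 132 = 0.1439 ≈ 0.14.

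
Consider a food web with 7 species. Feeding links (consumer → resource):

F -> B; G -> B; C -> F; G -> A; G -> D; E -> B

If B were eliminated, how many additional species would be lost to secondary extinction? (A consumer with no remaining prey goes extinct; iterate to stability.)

Remove B.
Round 1: F (all prey gone), E (all prey gone) → extinct.
Round 2: C (all prey gone) → extinct.
No further losses. Total secondary extinctions: 3.

3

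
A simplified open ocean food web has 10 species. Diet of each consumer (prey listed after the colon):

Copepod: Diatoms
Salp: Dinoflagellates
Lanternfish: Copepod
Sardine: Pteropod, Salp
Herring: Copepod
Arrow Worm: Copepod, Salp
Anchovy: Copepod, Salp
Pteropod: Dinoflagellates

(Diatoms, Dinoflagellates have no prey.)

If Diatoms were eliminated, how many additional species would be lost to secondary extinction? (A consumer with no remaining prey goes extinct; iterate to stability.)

3

Remove Diatoms.
Round 1: Copepod (all prey gone) → extinct.
Round 2: Lanternfish (all prey gone), Herring (all prey gone) → extinct.
No further losses. Total secondary extinctions: 3.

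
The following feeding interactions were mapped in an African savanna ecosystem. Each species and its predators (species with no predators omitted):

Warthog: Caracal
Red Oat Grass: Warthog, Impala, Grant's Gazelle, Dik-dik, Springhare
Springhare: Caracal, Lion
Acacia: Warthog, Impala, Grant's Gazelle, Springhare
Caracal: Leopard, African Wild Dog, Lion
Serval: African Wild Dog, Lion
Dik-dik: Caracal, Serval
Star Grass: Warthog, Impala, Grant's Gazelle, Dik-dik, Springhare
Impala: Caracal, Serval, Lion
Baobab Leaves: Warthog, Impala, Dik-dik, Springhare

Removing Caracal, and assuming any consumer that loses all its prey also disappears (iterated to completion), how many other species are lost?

Remove Caracal.
Round 1: Leopard (all prey gone) → extinct.
No further losses. Total secondary extinctions: 1.

1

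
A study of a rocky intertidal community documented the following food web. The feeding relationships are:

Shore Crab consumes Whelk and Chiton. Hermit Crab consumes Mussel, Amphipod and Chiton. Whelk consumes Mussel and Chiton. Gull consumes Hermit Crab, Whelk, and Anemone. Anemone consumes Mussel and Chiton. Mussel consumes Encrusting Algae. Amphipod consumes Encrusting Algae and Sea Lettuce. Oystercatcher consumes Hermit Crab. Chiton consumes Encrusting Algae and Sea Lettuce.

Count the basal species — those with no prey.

Basal species (no prey listed): Encrusting Algae, Sea Lettuce.
Count: 2.

2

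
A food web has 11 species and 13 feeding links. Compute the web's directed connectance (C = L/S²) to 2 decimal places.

The web has S = 11 species and L = 13 feeding links.
C = L / S² = 13 / 121 = 0.1074 ≈ 0.11.

C = 0.11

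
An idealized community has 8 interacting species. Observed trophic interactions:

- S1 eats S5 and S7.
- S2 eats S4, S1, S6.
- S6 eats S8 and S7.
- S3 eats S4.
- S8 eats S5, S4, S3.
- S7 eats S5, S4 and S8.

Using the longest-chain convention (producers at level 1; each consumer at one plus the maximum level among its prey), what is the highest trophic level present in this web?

Producers (level 1): S4, S5.
S4 → S3 → S8 → S7 → S6 → S2 gives S2 level 6.
No species has a prey at level 6, so no species reaches level 7.

6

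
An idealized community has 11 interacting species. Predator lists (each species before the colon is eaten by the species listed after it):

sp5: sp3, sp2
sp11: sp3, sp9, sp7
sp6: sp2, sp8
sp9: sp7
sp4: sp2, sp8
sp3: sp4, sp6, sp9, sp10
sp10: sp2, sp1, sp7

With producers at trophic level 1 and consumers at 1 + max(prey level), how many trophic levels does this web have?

Producers (level 1): sp11, sp5.
sp11 → sp3 → sp4 → sp2 gives sp2 level 4.
No species has a prey at level 4, so no species reaches level 5.

4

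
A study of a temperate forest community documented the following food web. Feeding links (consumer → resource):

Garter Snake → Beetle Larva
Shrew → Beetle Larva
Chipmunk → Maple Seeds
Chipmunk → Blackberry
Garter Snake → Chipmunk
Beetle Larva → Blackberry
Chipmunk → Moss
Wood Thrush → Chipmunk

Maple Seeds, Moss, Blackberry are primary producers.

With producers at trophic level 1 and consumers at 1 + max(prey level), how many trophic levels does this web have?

3

Producers (level 1): Maple Seeds, Moss, Blackberry.
Blackberry → Beetle Larva → Shrew gives Shrew level 3.
No species has a prey at level 3, so no species reaches level 4.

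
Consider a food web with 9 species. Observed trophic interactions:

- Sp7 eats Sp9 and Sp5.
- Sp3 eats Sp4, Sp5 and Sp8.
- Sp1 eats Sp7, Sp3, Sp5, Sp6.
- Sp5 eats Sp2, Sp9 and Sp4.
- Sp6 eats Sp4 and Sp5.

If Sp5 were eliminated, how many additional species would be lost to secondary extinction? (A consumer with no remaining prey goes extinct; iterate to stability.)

Remove Sp5.
Every predator of it retains at least one other prey: Sp3 still has Sp4, Sp8; Sp7 still has Sp9; Sp6 still has Sp4; Sp1 still has Sp3, Sp7, Sp6.
No consumer loses all prey, so no secondary extinctions occur.

0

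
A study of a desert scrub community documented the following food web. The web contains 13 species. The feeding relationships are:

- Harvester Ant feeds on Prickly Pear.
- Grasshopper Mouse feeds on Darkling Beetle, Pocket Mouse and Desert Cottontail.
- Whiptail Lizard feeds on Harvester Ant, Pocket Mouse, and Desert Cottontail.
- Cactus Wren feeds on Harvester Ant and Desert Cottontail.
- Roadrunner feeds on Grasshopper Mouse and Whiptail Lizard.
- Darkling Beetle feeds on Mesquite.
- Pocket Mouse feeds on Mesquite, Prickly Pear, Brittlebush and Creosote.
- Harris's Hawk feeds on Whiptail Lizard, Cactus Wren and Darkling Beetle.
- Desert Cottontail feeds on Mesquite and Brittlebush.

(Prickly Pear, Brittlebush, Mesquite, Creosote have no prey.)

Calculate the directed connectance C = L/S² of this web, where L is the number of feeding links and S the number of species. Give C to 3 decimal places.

The web has S = 13 species and L = 21 feeding links.
C = L / S² = 21 / 169 = 0.1243 ≈ 0.124.

C = 0.124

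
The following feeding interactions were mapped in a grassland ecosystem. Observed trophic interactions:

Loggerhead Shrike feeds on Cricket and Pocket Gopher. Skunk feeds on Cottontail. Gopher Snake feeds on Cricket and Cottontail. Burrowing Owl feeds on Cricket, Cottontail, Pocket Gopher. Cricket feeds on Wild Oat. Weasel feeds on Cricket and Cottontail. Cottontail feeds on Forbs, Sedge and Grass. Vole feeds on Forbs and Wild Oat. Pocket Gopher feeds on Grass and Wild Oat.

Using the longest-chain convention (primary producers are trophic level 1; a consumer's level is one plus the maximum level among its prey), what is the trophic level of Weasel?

Grass is a producer → level 1.
Cottontail eats Grass (level 1); other prey at levels: Sedge 1, Forbs 1 → level 2.
Weasel eats Cottontail (level 2); other prey at levels: Cricket 2 → level 3.

Trophic level 3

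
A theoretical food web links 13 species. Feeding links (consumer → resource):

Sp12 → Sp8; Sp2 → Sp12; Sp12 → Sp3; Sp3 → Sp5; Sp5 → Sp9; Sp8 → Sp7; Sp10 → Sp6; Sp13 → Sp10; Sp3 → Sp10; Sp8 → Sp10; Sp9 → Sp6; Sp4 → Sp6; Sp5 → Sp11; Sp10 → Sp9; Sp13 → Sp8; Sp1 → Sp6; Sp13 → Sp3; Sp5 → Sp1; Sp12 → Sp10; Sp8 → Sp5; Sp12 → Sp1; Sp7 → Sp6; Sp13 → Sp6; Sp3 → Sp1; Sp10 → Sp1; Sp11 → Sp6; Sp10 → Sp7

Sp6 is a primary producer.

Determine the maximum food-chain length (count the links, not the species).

One longest chain: Sp6 → Sp7 → Sp10 → Sp3 → Sp12 → Sp2.
It has 6 species and 5 links.

5 links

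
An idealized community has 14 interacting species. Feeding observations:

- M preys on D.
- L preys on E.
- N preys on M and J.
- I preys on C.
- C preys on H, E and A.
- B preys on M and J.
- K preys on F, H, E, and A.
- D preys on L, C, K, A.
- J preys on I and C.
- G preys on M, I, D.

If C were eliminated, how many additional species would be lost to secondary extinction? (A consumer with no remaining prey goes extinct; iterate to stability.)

2

Remove C.
Round 1: I (all prey gone) → extinct.
Round 2: J (all prey gone) → extinct.
No further losses. Total secondary extinctions: 2.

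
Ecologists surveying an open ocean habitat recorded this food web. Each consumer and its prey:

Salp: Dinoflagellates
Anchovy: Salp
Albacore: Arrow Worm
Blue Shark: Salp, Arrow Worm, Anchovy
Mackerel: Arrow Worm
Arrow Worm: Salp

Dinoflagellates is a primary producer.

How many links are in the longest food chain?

One longest chain: Dinoflagellates → Salp → Arrow Worm → Mackerel.
It has 4 species and 3 links.

3 links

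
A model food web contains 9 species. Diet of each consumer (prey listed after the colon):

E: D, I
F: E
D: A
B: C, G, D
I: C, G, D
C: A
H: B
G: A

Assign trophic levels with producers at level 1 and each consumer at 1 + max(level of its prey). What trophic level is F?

Trophic level 5

A is a producer → level 1.
C eats A → level 2.
I eats C (level 2); other prey at levels: G 2, D 2 → level 3.
E eats I (level 3); other prey at levels: D 2 → level 4.
F eats E → level 5.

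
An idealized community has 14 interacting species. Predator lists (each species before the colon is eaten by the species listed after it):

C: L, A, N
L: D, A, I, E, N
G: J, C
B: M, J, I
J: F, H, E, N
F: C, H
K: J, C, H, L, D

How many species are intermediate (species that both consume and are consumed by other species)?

Intermediate species (has both prey and predators): J, F, C, L.
Count: 4.

4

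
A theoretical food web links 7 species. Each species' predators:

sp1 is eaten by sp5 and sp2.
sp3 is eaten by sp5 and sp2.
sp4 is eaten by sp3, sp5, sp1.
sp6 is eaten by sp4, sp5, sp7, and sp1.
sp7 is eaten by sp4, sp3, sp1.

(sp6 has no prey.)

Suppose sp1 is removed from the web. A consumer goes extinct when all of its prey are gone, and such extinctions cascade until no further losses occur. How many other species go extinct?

Remove sp1.
Every predator of it retains at least one other prey: sp5 still has sp6, sp4, sp3; sp2 still has sp3.
No consumer loses all prey, so no secondary extinctions occur.

0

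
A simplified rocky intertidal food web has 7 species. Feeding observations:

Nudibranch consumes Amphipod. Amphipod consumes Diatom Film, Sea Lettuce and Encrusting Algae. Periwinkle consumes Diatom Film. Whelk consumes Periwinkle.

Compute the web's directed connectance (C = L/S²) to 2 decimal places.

The web has S = 7 species and L = 6 feeding links.
C = L / S² = 6 / 49 = 0.1224 ≈ 0.12.

C = 0.12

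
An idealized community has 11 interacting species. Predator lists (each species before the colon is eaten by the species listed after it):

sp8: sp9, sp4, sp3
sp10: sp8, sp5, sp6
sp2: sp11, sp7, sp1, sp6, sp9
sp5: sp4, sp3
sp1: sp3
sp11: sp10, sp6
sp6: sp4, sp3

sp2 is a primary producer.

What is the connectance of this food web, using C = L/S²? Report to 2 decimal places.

C = 0.15

The web has S = 11 species and L = 18 feeding links.
C = L / S² = 18 / 121 = 0.1488 ≈ 0.15.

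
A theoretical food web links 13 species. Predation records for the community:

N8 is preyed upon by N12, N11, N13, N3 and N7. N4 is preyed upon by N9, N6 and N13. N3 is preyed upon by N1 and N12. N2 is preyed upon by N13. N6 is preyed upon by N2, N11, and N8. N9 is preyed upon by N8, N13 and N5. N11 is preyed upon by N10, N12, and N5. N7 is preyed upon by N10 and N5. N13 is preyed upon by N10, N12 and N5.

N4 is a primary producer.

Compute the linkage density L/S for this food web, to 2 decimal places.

L/S = 1.92

There are L = 25 links among S = 13 species.
L/S = 25/13 = 1.9231 ≈ 1.92.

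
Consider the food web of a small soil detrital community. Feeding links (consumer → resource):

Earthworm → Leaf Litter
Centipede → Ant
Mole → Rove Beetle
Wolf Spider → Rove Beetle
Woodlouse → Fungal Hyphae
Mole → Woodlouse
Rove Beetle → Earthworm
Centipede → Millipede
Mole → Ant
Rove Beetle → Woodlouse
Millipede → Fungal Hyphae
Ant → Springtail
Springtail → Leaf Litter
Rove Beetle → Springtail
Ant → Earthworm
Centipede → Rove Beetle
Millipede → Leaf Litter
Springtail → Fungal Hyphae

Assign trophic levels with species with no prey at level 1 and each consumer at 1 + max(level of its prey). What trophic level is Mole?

Leaf Litter has no prey (basal) → level 1.
Earthworm eats Leaf Litter → level 2.
Rove Beetle eats Earthworm (level 2); other prey at levels: Woodlouse 2, Springtail 2 → level 3.
Mole eats Rove Beetle (level 3); other prey at levels: Woodlouse 2, Ant 3 → level 4.

Trophic level 4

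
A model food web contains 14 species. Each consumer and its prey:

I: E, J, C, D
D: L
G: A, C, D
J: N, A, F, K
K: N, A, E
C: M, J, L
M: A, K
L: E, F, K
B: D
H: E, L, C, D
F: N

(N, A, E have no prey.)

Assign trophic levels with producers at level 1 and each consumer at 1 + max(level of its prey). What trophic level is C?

N is a producer → level 1.
K eats N (level 1); other prey at levels: A 1, E 1 → level 2.
M eats K (level 2); other prey at levels: A 1 → level 3.
C eats M (level 3); other prey at levels: J 3, L 3 → level 4.

Trophic level 4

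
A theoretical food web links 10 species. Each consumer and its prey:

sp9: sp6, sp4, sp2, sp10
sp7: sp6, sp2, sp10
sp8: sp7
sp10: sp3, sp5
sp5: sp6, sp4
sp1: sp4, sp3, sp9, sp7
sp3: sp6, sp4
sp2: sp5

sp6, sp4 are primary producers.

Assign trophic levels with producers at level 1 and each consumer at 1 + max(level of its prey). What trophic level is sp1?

Trophic level 5

sp6 is a producer → level 1.
sp5 eats sp6 (level 1); other prey at levels: sp4 1 → level 2.
sp2 eats sp5 → level 3.
sp9 eats sp2 (level 3); other prey at levels: sp6 1, sp4 1, sp10 3 → level 4.
sp1 eats sp9 (level 4); other prey at levels: sp4 1, sp3 2, sp7 4 → level 5.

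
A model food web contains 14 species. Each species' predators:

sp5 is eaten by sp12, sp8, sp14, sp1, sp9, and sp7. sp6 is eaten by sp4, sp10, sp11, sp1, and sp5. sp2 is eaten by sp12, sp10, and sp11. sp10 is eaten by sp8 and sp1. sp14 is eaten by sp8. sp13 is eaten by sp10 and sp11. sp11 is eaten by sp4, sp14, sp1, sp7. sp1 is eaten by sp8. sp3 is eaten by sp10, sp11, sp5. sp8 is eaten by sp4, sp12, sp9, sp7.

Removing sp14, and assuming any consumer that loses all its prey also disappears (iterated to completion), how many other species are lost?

Remove sp14.
Every predator of it retains at least one other prey: sp8 still has sp10, sp5, sp1.
No consumer loses all prey, so no secondary extinctions occur.

0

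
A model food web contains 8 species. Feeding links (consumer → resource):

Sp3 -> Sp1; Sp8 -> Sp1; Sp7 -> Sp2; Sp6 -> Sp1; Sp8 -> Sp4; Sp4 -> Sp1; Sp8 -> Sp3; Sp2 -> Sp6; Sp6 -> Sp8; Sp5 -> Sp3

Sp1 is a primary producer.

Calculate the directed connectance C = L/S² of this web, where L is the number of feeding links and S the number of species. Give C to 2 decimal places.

C = 0.16

The web has S = 8 species and L = 10 feeding links.
C = L / S² = 10 / 64 = 0.1562 ≈ 0.16.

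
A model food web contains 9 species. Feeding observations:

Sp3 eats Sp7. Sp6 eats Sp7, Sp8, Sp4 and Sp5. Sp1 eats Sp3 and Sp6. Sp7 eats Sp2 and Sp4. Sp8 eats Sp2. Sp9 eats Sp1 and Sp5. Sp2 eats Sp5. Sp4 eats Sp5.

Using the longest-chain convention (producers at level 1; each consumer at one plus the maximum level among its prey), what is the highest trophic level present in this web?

6

Producers (level 1): Sp5.
Sp5 → Sp2 → Sp8 → Sp6 → Sp1 → Sp9 gives Sp9 level 6.
No species has a prey at level 6, so no species reaches level 7.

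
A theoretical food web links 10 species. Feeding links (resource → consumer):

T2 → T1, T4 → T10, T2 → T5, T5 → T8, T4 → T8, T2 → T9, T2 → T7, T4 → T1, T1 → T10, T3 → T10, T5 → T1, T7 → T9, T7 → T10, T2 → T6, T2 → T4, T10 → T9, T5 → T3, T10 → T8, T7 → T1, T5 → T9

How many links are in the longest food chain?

4 links

One longest chain: T2 → T5 → T3 → T10 → T9.
It has 5 species and 4 links.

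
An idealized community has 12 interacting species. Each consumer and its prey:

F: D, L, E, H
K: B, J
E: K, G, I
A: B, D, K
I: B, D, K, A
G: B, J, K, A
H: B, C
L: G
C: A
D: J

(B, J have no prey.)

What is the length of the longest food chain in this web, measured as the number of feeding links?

One longest chain: J → D → A → G → L → F.
It has 6 species and 5 links.

5 links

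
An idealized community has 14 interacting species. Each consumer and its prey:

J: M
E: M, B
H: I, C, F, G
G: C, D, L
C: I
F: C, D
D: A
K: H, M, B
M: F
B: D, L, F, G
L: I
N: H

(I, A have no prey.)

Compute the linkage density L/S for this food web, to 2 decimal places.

L/S = 1.71

There are L = 24 links among S = 14 species.
L/S = 24/14 = 1.7143 ≈ 1.71.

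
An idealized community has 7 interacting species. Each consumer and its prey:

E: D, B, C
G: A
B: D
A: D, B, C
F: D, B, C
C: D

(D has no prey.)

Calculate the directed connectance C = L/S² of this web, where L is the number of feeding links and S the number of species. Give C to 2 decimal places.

The web has S = 7 species and L = 12 feeding links.
C = L / S² = 12 / 49 = 0.2449 ≈ 0.24.

C = 0.24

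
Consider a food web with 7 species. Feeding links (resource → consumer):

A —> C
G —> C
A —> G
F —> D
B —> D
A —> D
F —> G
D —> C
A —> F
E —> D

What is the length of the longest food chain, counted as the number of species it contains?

4 species

One longest chain: A → F → D → C.
It has 4 species and 3 links.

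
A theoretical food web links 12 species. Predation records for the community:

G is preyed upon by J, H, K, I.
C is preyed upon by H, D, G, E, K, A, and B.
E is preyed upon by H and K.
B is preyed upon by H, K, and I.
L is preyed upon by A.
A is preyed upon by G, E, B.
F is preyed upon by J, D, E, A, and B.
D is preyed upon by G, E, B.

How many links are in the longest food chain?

One longest chain: F → D → E → H.
It has 4 species and 3 links.

3 links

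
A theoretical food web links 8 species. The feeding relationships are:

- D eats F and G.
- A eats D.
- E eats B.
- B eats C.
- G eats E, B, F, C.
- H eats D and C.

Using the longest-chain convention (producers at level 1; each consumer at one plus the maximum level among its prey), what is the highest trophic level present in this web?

Producers (level 1): C, F.
C → B → E → G → D → H gives H level 6.
No species has a prey at level 6, so no species reaches level 7.

6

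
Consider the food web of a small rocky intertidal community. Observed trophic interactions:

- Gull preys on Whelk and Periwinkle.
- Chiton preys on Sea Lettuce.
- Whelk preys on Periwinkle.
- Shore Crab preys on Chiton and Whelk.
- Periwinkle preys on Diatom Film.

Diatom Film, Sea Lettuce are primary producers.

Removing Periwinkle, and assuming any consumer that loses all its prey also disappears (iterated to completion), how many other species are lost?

Remove Periwinkle.
Round 1: Whelk (all prey gone) → extinct.
Round 2: Gull (all prey gone) → extinct.
No further losses. Total secondary extinctions: 2.

2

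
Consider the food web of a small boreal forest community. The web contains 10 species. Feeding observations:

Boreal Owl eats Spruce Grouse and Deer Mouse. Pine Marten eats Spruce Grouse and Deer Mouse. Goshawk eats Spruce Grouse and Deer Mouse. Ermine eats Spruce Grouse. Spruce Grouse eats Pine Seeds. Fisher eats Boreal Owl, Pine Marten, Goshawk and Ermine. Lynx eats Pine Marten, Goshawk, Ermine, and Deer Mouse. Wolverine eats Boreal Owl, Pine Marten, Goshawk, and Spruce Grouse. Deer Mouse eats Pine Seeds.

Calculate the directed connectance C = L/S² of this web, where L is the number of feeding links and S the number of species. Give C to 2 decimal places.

The web has S = 10 species and L = 21 feeding links.
C = L / S² = 21 / 100 = 0.2100 ≈ 0.21.

C = 0.21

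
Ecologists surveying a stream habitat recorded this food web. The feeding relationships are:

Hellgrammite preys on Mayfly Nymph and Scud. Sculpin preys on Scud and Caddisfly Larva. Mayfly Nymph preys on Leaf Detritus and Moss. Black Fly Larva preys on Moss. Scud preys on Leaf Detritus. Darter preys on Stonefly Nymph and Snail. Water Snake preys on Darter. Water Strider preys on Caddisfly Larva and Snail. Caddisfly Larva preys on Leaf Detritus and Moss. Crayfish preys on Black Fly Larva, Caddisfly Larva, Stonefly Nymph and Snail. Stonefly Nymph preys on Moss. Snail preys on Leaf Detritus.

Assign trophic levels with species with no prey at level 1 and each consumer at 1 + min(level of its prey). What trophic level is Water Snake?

Trophic level 4

Moss has no prey (basal) → level 1.
Stonefly Nymph eats Moss → level 2.
Darter eats Stonefly Nymph → level 3.
Water Snake eats Darter → level 4.
No prey of Water Snake is below level 3, so 4 is the minimum.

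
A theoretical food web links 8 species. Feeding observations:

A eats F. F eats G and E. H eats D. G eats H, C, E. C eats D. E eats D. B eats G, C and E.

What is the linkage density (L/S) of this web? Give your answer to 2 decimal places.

There are L = 12 links among S = 8 species.
L/S = 12/8 = 1.5000 ≈ 1.50.

L/S = 1.50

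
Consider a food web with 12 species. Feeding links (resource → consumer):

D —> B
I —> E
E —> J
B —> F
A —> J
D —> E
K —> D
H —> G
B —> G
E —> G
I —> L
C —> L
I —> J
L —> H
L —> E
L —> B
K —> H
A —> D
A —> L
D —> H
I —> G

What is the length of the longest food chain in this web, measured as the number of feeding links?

3 links

One longest chain: A → L → B → F.
It has 4 species and 3 links.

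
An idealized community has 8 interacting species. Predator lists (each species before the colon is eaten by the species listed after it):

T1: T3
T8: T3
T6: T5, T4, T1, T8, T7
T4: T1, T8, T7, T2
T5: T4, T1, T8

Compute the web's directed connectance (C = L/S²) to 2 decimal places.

The web has S = 8 species and L = 14 feeding links.
C = L / S² = 14 / 64 = 0.2188 ≈ 0.22.

C = 0.22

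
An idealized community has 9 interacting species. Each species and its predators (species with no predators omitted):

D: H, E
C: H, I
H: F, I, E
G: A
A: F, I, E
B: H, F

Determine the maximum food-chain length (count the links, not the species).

One longest chain: G → A → F.
It has 3 species and 2 links.

2 links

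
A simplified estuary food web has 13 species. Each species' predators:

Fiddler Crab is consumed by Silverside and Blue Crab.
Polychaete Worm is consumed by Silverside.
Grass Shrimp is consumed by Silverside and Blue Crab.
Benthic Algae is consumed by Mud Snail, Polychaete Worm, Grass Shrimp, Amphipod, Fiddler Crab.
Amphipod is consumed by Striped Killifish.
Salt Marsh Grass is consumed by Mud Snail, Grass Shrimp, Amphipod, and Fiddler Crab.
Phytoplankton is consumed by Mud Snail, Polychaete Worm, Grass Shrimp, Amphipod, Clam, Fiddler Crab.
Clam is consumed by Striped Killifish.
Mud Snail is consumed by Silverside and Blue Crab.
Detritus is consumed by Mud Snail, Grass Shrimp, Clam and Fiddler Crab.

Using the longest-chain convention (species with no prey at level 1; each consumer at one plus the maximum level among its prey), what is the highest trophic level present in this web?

3

Basal resources (level 1): Salt Marsh Grass, Detritus, Phytoplankton, Benthic Algae.
Salt Marsh Grass → Amphipod → Striped Killifish gives Striped Killifish level 3.
No species has a prey at level 3, so no species reaches level 4.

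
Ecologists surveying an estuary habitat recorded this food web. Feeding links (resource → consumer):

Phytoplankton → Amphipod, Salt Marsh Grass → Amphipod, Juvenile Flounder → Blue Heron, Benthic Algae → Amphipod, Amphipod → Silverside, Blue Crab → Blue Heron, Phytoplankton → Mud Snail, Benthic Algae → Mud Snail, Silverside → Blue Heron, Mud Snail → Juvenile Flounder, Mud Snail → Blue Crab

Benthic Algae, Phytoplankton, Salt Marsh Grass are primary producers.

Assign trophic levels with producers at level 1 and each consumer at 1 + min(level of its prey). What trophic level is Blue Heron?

Benthic Algae is a producer → level 1.
Mud Snail eats Benthic Algae → level 2.
Juvenile Flounder eats Mud Snail → level 3.
Blue Heron eats Juvenile Flounder → level 4.
No prey of Blue Heron is below level 3, so 4 is the minimum.

Trophic level 4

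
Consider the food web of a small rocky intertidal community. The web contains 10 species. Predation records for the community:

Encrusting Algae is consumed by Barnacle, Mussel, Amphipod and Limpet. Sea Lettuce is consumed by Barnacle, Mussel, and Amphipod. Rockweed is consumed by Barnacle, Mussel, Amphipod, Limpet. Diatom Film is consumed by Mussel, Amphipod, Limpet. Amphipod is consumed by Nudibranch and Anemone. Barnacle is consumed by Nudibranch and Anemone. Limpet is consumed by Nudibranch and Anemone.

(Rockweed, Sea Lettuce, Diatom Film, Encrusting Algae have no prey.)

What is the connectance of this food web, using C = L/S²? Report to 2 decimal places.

The web has S = 10 species and L = 20 feeding links.
C = L / S² = 20 / 100 = 0.2000 ≈ 0.20.

C = 0.20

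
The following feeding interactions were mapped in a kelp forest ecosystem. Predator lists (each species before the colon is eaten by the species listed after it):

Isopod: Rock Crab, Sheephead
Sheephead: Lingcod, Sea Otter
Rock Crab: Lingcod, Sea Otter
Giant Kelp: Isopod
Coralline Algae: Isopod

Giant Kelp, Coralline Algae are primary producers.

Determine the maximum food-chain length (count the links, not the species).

3 links

One longest chain: Giant Kelp → Isopod → Rock Crab → Lingcod.
It has 4 species and 3 links.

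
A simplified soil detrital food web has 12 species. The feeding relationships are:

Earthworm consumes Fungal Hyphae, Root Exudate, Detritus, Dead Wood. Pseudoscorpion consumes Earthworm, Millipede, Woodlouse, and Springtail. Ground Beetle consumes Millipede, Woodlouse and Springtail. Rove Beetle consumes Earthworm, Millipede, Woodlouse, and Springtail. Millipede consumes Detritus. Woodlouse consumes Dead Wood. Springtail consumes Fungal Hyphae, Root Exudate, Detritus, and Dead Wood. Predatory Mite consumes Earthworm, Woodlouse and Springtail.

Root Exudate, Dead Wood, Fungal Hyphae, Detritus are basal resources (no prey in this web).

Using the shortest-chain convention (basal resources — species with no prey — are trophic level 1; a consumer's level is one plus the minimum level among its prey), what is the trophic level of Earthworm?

Root Exudate has no prey (basal) → level 1.
Earthworm eats Root Exudate → level 2.

Trophic level 2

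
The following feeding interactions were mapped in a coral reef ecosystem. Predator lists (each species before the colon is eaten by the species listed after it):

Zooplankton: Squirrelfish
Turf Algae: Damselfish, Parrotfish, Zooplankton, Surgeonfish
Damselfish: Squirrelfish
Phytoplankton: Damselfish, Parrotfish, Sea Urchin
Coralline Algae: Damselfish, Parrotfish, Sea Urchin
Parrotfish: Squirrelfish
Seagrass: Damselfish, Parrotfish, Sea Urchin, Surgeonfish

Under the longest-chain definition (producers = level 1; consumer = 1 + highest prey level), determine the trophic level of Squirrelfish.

Trophic level 3

Seagrass is a producer → level 1.
Damselfish eats Seagrass (level 1); other prey at levels: Turf Algae 1, Phytoplankton 1, Coralline Algae 1 → level 2.
Squirrelfish eats Damselfish (level 2); other prey at levels: Parrotfish 2, Zooplankton 2 → level 3.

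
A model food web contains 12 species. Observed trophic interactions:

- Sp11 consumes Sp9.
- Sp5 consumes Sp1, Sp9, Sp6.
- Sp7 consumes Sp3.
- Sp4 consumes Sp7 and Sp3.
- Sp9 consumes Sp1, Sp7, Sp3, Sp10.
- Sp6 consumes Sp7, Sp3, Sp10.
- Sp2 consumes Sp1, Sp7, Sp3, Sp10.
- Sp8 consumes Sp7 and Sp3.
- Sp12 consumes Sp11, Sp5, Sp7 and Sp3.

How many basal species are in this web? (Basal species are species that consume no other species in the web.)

Basal species (no prey listed): Sp1, Sp10, Sp3.
Count: 3.

3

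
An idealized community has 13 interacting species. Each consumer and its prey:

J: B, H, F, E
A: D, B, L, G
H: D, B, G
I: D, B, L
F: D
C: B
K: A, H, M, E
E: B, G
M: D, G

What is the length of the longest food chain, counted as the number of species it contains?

3 species

One longest chain: D → M → K.
It has 3 species and 2 links.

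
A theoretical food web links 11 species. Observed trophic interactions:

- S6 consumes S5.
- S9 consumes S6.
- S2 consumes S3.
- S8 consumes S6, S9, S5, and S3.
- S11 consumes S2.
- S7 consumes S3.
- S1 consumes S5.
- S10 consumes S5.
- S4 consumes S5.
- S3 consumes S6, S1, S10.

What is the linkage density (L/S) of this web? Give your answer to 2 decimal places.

There are L = 15 links among S = 11 species.
L/S = 15/11 = 1.3636 ≈ 1.36.

L/S = 1.36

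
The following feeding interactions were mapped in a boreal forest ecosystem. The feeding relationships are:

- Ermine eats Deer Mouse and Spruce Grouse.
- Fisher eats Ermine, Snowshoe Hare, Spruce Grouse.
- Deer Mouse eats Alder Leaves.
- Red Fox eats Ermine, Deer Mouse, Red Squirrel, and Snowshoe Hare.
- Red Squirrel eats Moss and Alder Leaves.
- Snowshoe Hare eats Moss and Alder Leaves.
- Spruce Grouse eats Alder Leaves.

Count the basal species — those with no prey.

Basal species (no prey listed): Moss, Alder Leaves.
Count: 2.

2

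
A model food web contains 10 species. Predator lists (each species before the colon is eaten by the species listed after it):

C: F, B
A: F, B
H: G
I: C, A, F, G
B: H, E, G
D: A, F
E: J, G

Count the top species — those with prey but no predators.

Top species (has prey, but nothing eats it): F, J, G.
Count: 3.

3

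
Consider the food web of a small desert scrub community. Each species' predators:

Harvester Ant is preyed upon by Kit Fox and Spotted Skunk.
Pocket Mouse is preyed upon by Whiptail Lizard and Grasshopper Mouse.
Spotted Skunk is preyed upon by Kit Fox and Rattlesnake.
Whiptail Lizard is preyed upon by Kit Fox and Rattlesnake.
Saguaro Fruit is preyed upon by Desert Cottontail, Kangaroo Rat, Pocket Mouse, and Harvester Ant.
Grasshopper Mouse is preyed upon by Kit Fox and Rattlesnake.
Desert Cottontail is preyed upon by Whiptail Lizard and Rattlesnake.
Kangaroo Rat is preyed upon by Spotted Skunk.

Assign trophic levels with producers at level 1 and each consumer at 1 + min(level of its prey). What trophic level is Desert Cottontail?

Saguaro Fruit is a producer → level 1.
Desert Cottontail eats Saguaro Fruit → level 2.

Trophic level 2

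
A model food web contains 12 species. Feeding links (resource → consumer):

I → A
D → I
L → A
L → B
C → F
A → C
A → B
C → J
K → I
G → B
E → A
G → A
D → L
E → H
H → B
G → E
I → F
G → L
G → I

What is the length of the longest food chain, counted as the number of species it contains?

5 species

One longest chain: G → L → A → C → F.
It has 5 species and 4 links.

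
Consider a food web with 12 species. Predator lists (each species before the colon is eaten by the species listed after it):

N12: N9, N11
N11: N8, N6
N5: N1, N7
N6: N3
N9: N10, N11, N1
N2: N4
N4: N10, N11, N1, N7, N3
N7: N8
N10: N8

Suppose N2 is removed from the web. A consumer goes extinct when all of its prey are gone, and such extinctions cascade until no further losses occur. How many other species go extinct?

1

Remove N2.
Round 1: N4 (all prey gone) → extinct.
No further losses. Total secondary extinctions: 1.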